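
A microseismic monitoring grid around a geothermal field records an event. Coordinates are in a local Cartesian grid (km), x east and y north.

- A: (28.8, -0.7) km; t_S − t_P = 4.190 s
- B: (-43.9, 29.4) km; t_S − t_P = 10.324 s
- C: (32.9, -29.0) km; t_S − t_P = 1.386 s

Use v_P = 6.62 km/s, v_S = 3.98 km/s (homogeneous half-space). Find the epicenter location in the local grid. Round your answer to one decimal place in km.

Distance from S−P lag: d = Δt · v_P v_S / (v_P − v_S) = Δt · (6.62·3.98)/(6.62−3.98) ≈ 9.9802·Δt.
So d_A = 41.82, d_B = 103.04, d_C = 13.83 km.
Circle about each station: (x − 28.8)² + (y + 0.7)² = 41.82²; (x + 43.9)² + (y − 29.4)² = 103.04²; (x − 32.9)² + (y + 29.0)² = 13.83².
Subtracting pairs of circle equations eliminates x²+y² and gives linear equations (the radical axes):
-145.4 x + 60.2 y = -6906.69
8.2 x − 56.6 y = 2651.12
Solving the 2×2 system: x ≈ 29.9, y ≈ -42.5 km.

29.9 km east, -42.5 km north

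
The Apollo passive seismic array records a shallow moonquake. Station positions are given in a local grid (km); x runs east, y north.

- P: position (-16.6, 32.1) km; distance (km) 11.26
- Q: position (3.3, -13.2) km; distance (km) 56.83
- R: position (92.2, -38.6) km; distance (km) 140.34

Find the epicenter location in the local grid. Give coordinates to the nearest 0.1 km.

-27.6 km east, 34.5 km north

Circle about each station: (x + 16.6)² + (y − 32.1)² = 11.26²; (x − 3.3)² + (y + 13.2)² = 56.83²; (x − 92.2)² + (y + 38.6)² = 140.34².
Subtracting the P equation from the Q and R equations removes the quadratic terms:
39.8 x − 90.6 y = -4223.70
217.6 x − 141.4 y = -10883.70
Solving the 2×2 system: x ≈ -27.6, y ≈ 34.5 km.
Check against P (with the unrounded x, y): √((x + 16.6)²+(y − 32.1)²) = 11.26 ≈ 11.26 km. ✓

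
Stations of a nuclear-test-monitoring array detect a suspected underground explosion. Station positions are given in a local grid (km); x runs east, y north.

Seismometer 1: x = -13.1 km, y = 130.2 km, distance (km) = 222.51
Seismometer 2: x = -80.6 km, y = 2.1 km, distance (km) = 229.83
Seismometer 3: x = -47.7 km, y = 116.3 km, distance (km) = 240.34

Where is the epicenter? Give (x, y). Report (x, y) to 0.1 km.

Circle about each station: (x + 13.1)² + (y − 130.2)² = 222.51²; (x + 80.6)² + (y − 2.1)² = 229.83²; (x + 47.7)² + (y − 116.3)² = 240.34².
Subtracting pairs of circle equations eliminates x²+y² and gives linear equations (the radical axes):
-135.0 x − 256.2 y = -13934.01
-69.2 x − 27.8 y = -9575.29
Solving the 2×2 system: x ≈ 147.8, y ≈ -23.5 km.
Check against Seismometer 1 (with the unrounded x, y): √((x + 13.1)²+(y − 130.2)²) = 222.52 ≈ 222.51 km. ✓

147.8 km east, -23.5 km north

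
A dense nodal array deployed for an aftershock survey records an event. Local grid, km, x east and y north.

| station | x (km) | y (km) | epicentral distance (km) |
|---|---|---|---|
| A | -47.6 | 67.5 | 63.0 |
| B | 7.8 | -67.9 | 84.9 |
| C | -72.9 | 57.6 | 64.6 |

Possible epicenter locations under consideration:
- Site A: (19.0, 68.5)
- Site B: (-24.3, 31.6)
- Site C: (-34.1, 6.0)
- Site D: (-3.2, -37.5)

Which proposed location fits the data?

Site C

For each candidate, compare |candidate − station| to the reported distance:
Site A: residuals A 3.6, B 52.0, C 27.9 → max 52.0 km
Site B: residuals A 20.2, B 19.6, C 9.5 → max 20.2 km
Site C: residuals A 0.0, B 0.1, C 0.0 → max 0.1 km
Site D: residuals A 51.0, B 52.6, C 53.3 → max 53.3 km
Only Site C has all residuals ≈ 0.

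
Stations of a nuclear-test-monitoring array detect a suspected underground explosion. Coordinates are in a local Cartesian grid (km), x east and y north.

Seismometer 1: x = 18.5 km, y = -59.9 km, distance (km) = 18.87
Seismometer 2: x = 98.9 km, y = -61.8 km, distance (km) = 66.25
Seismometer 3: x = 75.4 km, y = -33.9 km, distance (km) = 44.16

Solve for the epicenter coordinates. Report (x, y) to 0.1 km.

33.9 km east, -49.0 km north

Circle about each station: (x − 18.5)² + (y + 59.9)² = 18.87²; (x − 98.9)² + (y + 61.8)² = 66.25²; (x − 75.4)² + (y + 33.9)² = 44.16².
Subtracting pairs of circle equations eliminates x²+y² and gives linear equations (the radical axes):
160.8 x − 3.8 y = 5637.20
113.8 x + 52.0 y = 1310.08
Solving the 2×2 system: x ≈ 33.9, y ≈ -49.0 km.
Check against Seismometer 1 (with the unrounded x, y): √((x − 18.5)²+(y + 59.9)²) = 18.87 ≈ 18.87 km. ✓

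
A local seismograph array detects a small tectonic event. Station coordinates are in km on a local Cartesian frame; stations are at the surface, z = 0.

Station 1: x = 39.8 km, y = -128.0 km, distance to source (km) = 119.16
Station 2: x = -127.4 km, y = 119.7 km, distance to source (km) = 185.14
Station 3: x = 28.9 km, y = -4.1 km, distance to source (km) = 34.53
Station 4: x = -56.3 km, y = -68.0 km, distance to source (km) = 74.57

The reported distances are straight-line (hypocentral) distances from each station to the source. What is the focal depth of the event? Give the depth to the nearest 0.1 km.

Each station gives a sphere (x−x_i)² + (y−y_i)² + z² = d_i² (stations at z=0).
Subtracting the Station 1 sphere from Station 2 and Station 3: z² cancels, leaving linear equations in x and y:
-334.4 x + 495.4 y = -7486.90
-21.8 x + 247.8 y = -4109.24
Solving: x ≈ -2.504, y ≈ -16.803 km (keep extra digits for the depth step; rounded: -2.5, -16.8).
Then from the Station 1 sphere: z² = 119.16² − (x − 39.8)² − (y + 128.0)² with x = -2.504, y = -16.803, so z ≈ 6.686 ≈ 6.7 km.

6.7 km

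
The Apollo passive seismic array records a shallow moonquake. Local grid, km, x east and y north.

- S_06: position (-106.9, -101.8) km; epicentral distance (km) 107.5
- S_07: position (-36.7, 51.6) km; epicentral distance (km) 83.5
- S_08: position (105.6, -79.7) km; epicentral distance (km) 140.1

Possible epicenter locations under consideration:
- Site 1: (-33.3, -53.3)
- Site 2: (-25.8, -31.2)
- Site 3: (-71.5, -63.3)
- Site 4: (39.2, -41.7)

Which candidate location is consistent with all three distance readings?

Site 2

For each candidate, compare |candidate − station| to the reported distance:
Site 1: residuals S_06 19.4, S_07 21.5, S_08 1.3 → max 21.5 km
Site 2: residuals S_06 0.0, S_07 0.0, S_08 0.0 → max 0.0 km
Site 3: residuals S_06 55.2, S_07 36.6, S_08 37.8 → max 55.2 km
Site 4: residuals S_06 50.5, S_07 36.8, S_08 63.6 → max 63.6 km
Only Site 2 has all residuals ≈ 0.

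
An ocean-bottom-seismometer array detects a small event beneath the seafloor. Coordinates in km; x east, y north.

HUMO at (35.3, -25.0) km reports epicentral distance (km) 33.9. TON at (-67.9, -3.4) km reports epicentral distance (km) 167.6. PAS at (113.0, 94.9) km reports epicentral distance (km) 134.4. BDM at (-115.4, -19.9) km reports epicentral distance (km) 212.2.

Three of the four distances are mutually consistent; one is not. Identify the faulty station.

HUMO

Solve using three stations at a time. Using TON, PAS, BDM (subtract circle equations pairwise → linear system) gives (x, y) ≈ (95.9, -38.2).
Distances from that point to each station vs reported:
  HUMO: calculated 62.0 vs reported 33.9 → residual 28.1 km
  TON: calculated 167.4 vs reported 167.6 → residual 0.2 km
  PAS: calculated 134.2 vs reported 134.4 → residual 0.2 km
  BDM: calculated 212.1 vs reported 212.2 → residual 0.1 km
TON, PAS, BDM are mutually consistent (residuals ≈ 0); HUMO is off by 28.1 km.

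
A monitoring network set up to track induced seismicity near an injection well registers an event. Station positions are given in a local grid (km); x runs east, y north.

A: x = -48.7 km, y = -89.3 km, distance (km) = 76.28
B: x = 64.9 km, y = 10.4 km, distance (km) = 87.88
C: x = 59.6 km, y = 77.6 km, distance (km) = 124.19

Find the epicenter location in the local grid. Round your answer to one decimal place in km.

Circle about each station: (x + 48.7)² + (y + 89.3)² = 76.28²; (x − 64.9)² + (y − 10.4)² = 87.88²; (x − 59.6)² + (y − 77.6)² = 124.19².
Subtracting pairs of circle equations eliminates x²+y² and gives linear equations (the radical axes):
227.2 x + 199.4 y = -7930.27
216.6 x + 333.8 y = -10376.78
Solving the 2×2 system: x ≈ -17.7, y ≈ -19.6 km.

x ≈ -17.7 km, y ≈ -19.6 km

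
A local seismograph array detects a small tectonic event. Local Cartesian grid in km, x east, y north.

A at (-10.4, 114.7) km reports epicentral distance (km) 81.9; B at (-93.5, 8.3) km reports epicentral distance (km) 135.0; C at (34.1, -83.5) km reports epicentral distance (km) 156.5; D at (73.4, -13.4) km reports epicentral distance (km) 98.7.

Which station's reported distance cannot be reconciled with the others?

A

Solve using three stations at a time. Using B, C, D (subtract circle equations pairwise → linear system) gives (x, y) ≈ (25.2, 72.8).
Distances from that point to each station vs reported:
  A: calculated 55.0 vs reported 81.9 → residual 26.9 km
  B: calculated 135.1 vs reported 135.0 → residual 0.1 km
  C: calculated 156.5 vs reported 156.5 → residual 0.0 km
  D: calculated 98.8 vs reported 98.7 → residual 0.1 km
B, C, D are mutually consistent (residuals ≈ 0); A is off by 26.9 km.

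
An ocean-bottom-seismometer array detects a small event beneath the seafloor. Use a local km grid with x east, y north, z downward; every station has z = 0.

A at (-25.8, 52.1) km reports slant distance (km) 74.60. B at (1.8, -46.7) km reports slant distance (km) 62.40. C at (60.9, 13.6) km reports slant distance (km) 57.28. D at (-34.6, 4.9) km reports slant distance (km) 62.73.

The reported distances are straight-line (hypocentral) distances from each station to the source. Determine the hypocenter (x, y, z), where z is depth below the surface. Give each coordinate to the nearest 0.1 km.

Each station gives a sphere (x−x_i)² + (y−y_i)² + z² = d_i² (stations at z=0).
Subtracting the A sphere from B and C: z² cancels, leaving linear equations in x and y:
55.2 x − 197.6 y = 475.48
173.4 x − 77.0 y = 2797.88
Solving: x ≈ 17.201, y ≈ 2.399 km (keep extra digits for the depth step; rounded: 17.2, 2.4).
Then from the A sphere: z² = 74.60² − (x + 25.8)² − (y − 52.1)² with x = 17.201, y = 2.399, so z ≈ 35.297 ≈ 35.3 km.

x ≈ 17.2 km, y ≈ 2.4 km, depth ≈ 35.3 km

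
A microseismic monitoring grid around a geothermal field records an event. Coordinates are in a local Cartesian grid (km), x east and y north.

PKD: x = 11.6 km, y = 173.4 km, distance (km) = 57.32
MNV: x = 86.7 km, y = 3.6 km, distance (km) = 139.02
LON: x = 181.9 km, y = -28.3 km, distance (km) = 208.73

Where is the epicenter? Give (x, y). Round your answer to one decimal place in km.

57.9 km east, 139.6 km north

Circle about each station: (x − 11.6)² + (y − 173.4)² = 57.32²; (x − 86.7)² + (y − 3.6)² = 139.02²; (x − 181.9)² + (y + 28.3)² = 208.73².
Subtracting pairs of circle equations eliminates x²+y² and gives linear equations (the radical axes):
150.2 x − 339.6 y = -38713.25
340.6 x − 403.4 y = -36596.25
Solving the 2×2 system: x ≈ 57.9, y ≈ 139.6 km.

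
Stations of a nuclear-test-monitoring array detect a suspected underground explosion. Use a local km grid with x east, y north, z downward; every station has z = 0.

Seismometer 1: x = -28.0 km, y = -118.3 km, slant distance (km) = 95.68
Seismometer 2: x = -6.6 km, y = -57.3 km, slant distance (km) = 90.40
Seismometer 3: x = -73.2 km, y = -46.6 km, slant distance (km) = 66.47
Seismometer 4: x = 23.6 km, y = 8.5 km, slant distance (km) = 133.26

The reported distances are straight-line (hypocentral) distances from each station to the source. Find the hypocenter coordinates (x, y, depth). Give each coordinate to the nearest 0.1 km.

(-69.6, -61.4, 64.7)

Each station gives a sphere (x−x_i)² + (y−y_i)² + z² = d_i² (stations at z=0).
Subtracting the Seismometer 1 sphere from Seismometer 2 and Seismometer 3: z² cancels, leaving linear equations in x and y:
42.8 x + 122.0 y = -10469.54
-90.4 x + 143.4 y = -2512.69
Solving: x ≈ -69.600, y ≈ -61.399 km (keep extra digits for the depth step; rounded: -69.6, -61.4).
Then from the Seismometer 1 sphere: z² = 95.68² − (x + 28.0)² − (y + 118.3)² with x = -69.600, y = -61.399, so z ≈ 64.702 ≈ 64.7 km.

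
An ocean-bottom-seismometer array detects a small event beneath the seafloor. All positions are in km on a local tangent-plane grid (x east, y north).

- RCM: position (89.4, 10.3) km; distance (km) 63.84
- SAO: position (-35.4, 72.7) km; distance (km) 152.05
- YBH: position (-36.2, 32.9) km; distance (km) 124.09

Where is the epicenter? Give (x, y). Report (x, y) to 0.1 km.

59.5 km east, -46.1 km north

Circle about each station: (x − 89.4)² + (y − 10.3)² = 63.84²; (x + 35.4)² + (y − 72.7)² = 152.05²; (x + 36.2)² + (y − 32.9)² = 124.09².
Subtracting the RCM equation from the SAO and YBH equations removes the quadratic terms:
-249.6 x + 124.8 y = -20603.66
-251.2 x + 45.2 y = -17028.38
Solving the 2×2 system: x ≈ 59.5, y ≈ -46.1 km.
Check against RCM (with the unrounded x, y): √((x − 89.4)²+(y − 10.3)²) = 63.85 ≈ 63.84 km. ✓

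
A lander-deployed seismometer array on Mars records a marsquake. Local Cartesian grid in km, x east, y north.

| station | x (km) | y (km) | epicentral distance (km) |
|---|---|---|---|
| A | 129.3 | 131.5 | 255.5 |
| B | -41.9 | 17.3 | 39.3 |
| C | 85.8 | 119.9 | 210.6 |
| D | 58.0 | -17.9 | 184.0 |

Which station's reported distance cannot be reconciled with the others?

B

Solve using three stations at a time. Using A, C, D (subtract circle equations pairwise → linear system) gives (x, y) ≈ (-112.9, 50.2).
Distances from that point to each station vs reported:
  A: calculated 255.5 vs reported 255.5 → residual 0.0 km
  B: calculated 78.2 vs reported 39.3 → residual 38.9 km
  C: calculated 210.5 vs reported 210.6 → residual 0.1 km
  D: calculated 183.9 vs reported 184.0 → residual 0.1 km
A, C, D are mutually consistent (residuals ≈ 0); B is off by 38.9 km.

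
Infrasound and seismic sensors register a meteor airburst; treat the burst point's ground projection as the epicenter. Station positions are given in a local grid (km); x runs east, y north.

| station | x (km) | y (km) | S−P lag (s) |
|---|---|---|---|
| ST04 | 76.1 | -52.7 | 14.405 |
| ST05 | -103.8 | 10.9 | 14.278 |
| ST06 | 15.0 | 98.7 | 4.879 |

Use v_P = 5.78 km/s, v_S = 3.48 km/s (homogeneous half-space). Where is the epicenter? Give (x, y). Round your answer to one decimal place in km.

x ≈ 12.6 km, y ≈ 56.1 km

Distance from S−P lag: d = Δt · v_P v_S / (v_P − v_S) = Δt · (5.78·3.48)/(5.78−3.48) ≈ 8.7454·Δt.
So d_ST04 = 125.98, d_ST05 = 124.87, d_ST06 = 42.67 km.
Circle about each station: (x − 76.1)² + (y + 52.7)² = 125.98²; (x + 103.8)² + (y − 10.9)² = 124.87²; (x − 15.0)² + (y − 98.7)² = 42.67².
Subtracting pairs of circle equations eliminates x²+y² and gives linear equations (the radical axes):
-359.8 x + 127.2 y = 2603.19
-122.2 x + 302.8 y = 15448.42
Solving the 2×2 system: x ≈ 12.6, y ≈ 56.1 km.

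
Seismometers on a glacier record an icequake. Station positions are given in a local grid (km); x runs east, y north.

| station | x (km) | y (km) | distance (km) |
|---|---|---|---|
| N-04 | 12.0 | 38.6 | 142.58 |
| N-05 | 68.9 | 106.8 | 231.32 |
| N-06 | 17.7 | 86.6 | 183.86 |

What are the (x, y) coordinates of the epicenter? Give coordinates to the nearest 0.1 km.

(-85.0, -65.9)

Circle about each station: (x − 12.0)² + (y − 38.6)² = 142.58²; (x − 68.9)² + (y − 106.8)² = 231.32²; (x − 17.7)² + (y − 86.6)² = 183.86².
Subtracting the N-04 equation from the N-05 and N-06 equations removes the quadratic terms:
113.8 x + 136.4 y = -18660.40
11.4 x + 96.0 y = -7296.55
Solving the 2×2 system: x ≈ -85.0, y ≈ -65.9 km.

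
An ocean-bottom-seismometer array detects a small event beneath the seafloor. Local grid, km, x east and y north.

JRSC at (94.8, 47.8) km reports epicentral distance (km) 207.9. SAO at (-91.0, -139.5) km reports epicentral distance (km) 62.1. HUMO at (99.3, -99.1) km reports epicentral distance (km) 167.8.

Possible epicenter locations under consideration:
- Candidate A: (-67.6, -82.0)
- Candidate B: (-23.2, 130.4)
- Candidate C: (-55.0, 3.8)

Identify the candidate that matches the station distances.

Candidate A

For each candidate, compare |candidate − station| to the reported distance:
Candidate A: residuals JRSC 0.0, SAO 0.0, HUMO 0.0 → max 0.0 km
Candidate B: residuals JRSC 63.9, SAO 216.2, HUMO 92.3 → max 216.2 km
Candidate C: residuals JRSC 51.8, SAO 85.7, HUMO 17.7 → max 85.7 km
Only Candidate A has all residuals ≈ 0.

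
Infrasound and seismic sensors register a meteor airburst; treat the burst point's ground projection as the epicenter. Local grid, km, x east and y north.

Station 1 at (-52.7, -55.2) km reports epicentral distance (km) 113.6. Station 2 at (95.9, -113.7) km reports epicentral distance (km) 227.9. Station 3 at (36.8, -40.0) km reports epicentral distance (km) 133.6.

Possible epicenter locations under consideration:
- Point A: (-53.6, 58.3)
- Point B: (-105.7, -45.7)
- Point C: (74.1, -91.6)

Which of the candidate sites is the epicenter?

Point A

For each candidate, compare |candidate − station| to the reported distance:
Point A: residuals Station 1 0.1, Station 2 0.0, Station 3 0.1 → max 0.1 km
Point B: residuals Station 1 59.8, Station 2 15.1, Station 3 9.0 → max 59.8 km
Point C: residuals Station 1 18.3, Station 2 196.9, Station 3 69.9 → max 196.9 km
Only Point A has all residuals ≈ 0.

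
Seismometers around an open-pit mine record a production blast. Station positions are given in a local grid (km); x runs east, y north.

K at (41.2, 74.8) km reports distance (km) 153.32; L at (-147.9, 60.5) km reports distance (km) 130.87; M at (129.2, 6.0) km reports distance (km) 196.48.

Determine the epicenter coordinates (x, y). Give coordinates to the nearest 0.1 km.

x ≈ -62.2 km, y ≈ -38.4 km

Circle about each station: (x − 41.2)² + (y − 74.8)² = 153.32²; (x + 147.9)² + (y − 60.5)² = 130.87²; (x − 129.2)² + (y − 6.0)² = 196.48².
Subtracting pairs of circle equations eliminates x²+y² and gives linear equations (the radical axes):
-378.2 x − 28.6 y = 24622.25
176.0 x − 137.6 y = -5661.21
Solving the 2×2 system: x ≈ -62.2, y ≈ -38.4 km.
Check against K (with the unrounded x, y): √((x − 41.2)²+(y − 74.8)²) = 153.33 ≈ 153.32 km. ✓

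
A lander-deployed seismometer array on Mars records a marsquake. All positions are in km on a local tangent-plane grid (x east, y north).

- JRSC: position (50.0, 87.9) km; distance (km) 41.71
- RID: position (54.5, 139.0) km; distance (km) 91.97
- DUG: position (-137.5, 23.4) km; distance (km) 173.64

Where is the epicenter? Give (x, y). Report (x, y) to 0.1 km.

Circle about each station: (x − 50.0)² + (y − 87.9)² = 41.71²; (x − 54.5)² + (y − 139.0)² = 91.97²; (x + 137.5)² + (y − 23.4)² = 173.64².
Subtracting the JRSC equation from the RID and DUG equations removes the quadratic terms:
9.0 x + 102.2 y = 5346.08
-375.0 x − 129.0 y = -19183.73
Solving the 2×2 system: x ≈ 34.2, y ≈ 49.3 km.

x ≈ 34.2 km, y ≈ 49.3 km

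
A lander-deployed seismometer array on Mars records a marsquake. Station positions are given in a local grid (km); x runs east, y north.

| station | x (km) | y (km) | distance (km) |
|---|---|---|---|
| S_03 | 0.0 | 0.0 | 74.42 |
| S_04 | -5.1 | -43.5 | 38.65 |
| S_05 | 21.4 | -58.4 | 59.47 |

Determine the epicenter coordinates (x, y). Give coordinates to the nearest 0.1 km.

(-37.8, -64.1)

Circle about each station: x² + y² = 74.42²; (x + 5.1)² + (y + 43.5)² = 38.65²; (x − 21.4)² + (y + 58.4)² = 59.47².
Subtracting the S_03 equation from the S_04 and S_05 equations removes the quadratic terms:
-10.2 x − 87.0 y = 5962.77
42.8 x − 116.8 y = 5870.18
Solving the 2×2 system: x ≈ -37.8, y ≈ -64.1 km.
Check against S_03 (with the unrounded x, y): √(x²+y²) = 74.42 ≈ 74.42 km. ✓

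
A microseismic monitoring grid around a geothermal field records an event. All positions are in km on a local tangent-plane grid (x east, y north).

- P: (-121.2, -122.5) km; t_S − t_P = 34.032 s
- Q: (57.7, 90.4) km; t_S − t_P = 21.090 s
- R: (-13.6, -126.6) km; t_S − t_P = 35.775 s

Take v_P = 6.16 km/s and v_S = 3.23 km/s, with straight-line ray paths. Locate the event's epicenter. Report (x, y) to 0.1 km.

Distance from S−P lag: d = Δt · v_P v_S / (v_P − v_S) = Δt · (6.16·3.23)/(6.16−3.23) ≈ 6.7907·Δt.
So d_P = 231.10, d_Q = 143.22, d_R = 242.94 km.
Circle about each station: (x + 121.2)² + (y + 122.5)² = 231.10²; (x − 57.7)² + (y − 90.4)² = 143.22²; (x + 13.6)² + (y + 126.6)² = 242.94².
Subtracting the P equation from the Q and R equations removes the quadratic terms:
357.8 x + 425.8 y = 14701.00
215.2 x − 8.2 y = -19095.80
Solving the 2×2 system: x ≈ -84.7, y ≈ 105.7 km.
Check against P (with the unrounded x, y): √((x + 121.2)²+(y + 122.5)²) = 231.10 ≈ 231.10 km. ✓

(-84.7, 105.7)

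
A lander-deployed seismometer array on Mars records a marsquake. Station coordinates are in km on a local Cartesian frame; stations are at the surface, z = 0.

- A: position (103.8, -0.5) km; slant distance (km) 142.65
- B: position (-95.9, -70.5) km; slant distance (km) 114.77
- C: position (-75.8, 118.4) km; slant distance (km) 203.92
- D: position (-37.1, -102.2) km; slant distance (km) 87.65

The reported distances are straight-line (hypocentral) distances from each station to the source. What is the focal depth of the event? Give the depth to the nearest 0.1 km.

69.9 km

Each station gives a sphere (x−x_i)² + (y−y_i)² + z² = d_i² (stations at z=0).
Subtracting the A sphere from B and C: z² cancels, leaving linear equations in x and y:
-399.4 x − 140.0 y = 10569.24
-359.2 x + 237.8 y = -12244.83
Solving: x ≈ -5.501, y ≈ -59.801 km (keep extra digits for the depth step; rounded: -5.5, -59.8).
Then from the A sphere: z² = 142.65² − (x − 103.8)² − (y + 0.5)² with x = -5.501, y = -59.801, so z ≈ 69.898 ≈ 69.9 km.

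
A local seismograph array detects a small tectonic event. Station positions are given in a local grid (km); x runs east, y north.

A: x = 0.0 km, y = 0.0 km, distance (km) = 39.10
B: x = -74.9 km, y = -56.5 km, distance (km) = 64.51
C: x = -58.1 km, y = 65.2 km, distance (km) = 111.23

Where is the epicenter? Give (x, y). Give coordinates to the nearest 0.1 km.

x ≈ -13.5 km, y ≈ -36.7 km

Circle about each station: x² + y² = 39.10²; (x + 74.9)² + (y + 56.5)² = 64.51²; (x + 58.1)² + (y − 65.2)² = 111.23².
Subtracting pairs of circle equations eliminates x²+y² and gives linear equations (the radical axes):
-149.8 x − 113.0 y = 6169.53
-116.2 x + 130.4 y = -3216.65
Solving the 2×2 system: x ≈ -13.5, y ≈ -36.7 km.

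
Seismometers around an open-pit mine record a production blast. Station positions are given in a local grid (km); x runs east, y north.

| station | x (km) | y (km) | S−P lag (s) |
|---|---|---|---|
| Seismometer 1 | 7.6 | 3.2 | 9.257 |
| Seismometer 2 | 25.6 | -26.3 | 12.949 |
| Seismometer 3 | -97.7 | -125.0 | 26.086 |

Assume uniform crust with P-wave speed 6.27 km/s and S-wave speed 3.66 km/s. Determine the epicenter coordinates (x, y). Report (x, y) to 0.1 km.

Distance from S−P lag: d = Δt · v_P v_S / (v_P − v_S) = Δt · (6.27·3.66)/(6.27−3.66) ≈ 8.7924·Δt.
So d_Seismometer 1 = 81.39, d_Seismometer 2 = 113.85, d_Seismometer 3 = 229.36 km.
Circle about each station: (x − 7.6)² + (y − 3.2)² = 81.39²; (x − 25.6)² + (y + 26.3)² = 113.85²; (x + 97.7)² + (y + 125.0)² = 229.36².
Subtracting pairs of circle equations eliminates x²+y² and gives linear equations (the radical axes):
36.0 x − 59.0 y = -5058.44
-210.6 x − 256.4 y = -20879.39
Solving the 2×2 system: x ≈ -3.0, y ≈ 83.9 km.

-3.0 km east, 83.9 km north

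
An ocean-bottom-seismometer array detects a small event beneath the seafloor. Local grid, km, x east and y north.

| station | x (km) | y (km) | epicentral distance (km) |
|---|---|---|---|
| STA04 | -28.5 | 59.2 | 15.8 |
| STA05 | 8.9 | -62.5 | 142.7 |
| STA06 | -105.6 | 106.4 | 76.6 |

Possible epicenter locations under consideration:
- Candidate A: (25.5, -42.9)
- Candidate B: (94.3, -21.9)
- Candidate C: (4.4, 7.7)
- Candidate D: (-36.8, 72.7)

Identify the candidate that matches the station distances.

For each candidate, compare |candidate − station| to the reported distance:
Candidate A: residuals STA04 99.7, STA05 117.0, STA06 122.1 → max 122.1 km
Candidate B: residuals STA04 131.4, STA05 48.1, STA06 160.9 → max 160.9 km
Candidate C: residuals STA04 45.3, STA05 72.4, STA06 71.2 → max 72.4 km
Candidate D: residuals STA04 0.0, STA05 0.0, STA06 0.0 → max 0.0 km
Only Candidate D has all residuals ≈ 0.

Candidate D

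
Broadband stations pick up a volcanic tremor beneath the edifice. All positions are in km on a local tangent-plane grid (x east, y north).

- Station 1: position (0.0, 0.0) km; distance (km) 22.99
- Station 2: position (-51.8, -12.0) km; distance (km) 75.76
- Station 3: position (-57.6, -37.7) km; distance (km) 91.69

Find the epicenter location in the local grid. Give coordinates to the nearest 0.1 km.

x ≈ 20.7 km, y ≈ 10.0 km

Circle about each station: x² + y² = 22.99²; (x + 51.8)² + (y + 12.0)² = 75.76²; (x + 57.6)² + (y + 37.7)² = 91.69².
Subtracting pairs of circle equations eliminates x²+y² and gives linear equations (the radical axes):
-103.6 x − 24.0 y = -2383.80
-115.2 x − 75.4 y = -3139.47
Solving the 2×2 system: x ≈ 20.7, y ≈ 10.0 km.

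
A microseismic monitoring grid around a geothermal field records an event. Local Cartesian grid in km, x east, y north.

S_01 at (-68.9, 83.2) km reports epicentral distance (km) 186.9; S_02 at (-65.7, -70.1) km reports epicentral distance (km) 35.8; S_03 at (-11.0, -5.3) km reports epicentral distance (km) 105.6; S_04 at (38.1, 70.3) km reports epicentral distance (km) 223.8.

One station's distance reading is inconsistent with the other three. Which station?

S_04

Solve using three stations at a time. Using S_01, S_02, S_03 (subtract circle equations pairwise → linear system) gives (x, y) ≈ (-51.4, -102.9).
Distances from that point to each station vs reported:
  S_01: calculated 186.9 vs reported 186.9 → residual 0.0 km
  S_02: calculated 35.8 vs reported 35.8 → residual 0.0 km
  S_03: calculated 105.6 vs reported 105.6 → residual 0.0 km
  S_04: calculated 194.9 vs reported 223.8 → residual 28.9 km
S_01, S_02, S_03 are mutually consistent (residuals ≈ 0); S_04 is off by 28.9 km.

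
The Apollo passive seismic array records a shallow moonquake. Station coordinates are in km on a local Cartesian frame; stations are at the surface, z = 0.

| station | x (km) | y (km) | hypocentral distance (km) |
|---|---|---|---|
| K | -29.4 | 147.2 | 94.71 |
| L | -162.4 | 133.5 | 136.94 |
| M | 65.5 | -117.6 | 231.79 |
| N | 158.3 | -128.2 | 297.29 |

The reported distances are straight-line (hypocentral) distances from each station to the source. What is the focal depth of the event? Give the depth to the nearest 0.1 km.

z ≈ 55.7 km

Each station gives a sphere (x−x_i)² + (y−y_i)² + z² = d_i² (stations at z=0).
Subtracting the K sphere from L and M: z² cancels, leaving linear equations in x and y:
-266.0 x − 27.4 y = 11881.23
189.8 x − 529.6 y = -49168.81
Solving: x ≈ -52.299, y ≈ 74.098 km (keep extra digits for the depth step; rounded: -52.3, 74.1).
Then from the K sphere: z² = 94.71² − (x + 29.4)² − (y − 147.2)² with x = -52.299, y = 74.098, so z ≈ 55.693 ≈ 55.7 km.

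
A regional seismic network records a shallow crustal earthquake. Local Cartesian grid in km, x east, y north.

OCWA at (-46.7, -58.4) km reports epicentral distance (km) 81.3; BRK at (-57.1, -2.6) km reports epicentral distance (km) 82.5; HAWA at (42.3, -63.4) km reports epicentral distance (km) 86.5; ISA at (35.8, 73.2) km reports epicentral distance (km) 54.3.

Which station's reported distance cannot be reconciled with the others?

OCWA

Solve using three stations at a time. Using BRK, HAWA, ISA (subtract circle equations pairwise → linear system) gives (x, y) ≈ (22.0, 20.7).
Distances from that point to each station vs reported:
  OCWA: calculated 104.8 vs reported 81.3 → residual 23.5 km
  BRK: calculated 82.5 vs reported 82.5 → residual 0.0 km
  HAWA: calculated 86.5 vs reported 86.5 → residual 0.0 km
  ISA: calculated 54.3 vs reported 54.3 → residual 0.0 km
BRK, HAWA, ISA are mutually consistent (residuals ≈ 0); OCWA is off by 23.5 km.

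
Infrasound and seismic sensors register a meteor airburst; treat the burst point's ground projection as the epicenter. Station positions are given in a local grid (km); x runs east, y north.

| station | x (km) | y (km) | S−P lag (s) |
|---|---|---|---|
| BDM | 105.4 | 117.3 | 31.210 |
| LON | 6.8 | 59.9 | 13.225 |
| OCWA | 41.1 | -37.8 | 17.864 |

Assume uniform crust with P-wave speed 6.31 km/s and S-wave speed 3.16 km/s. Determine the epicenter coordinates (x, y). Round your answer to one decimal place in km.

Distance from S−P lag: d = Δt · v_P v_S / (v_P − v_S) = Δt · (6.31·3.16)/(6.31−3.16) ≈ 6.3300·Δt.
So d_BDM = 197.56, d_LON = 83.71, d_OCWA = 113.08 km.
Circle about each station: (x − 105.4)² + (y − 117.3)² = 197.56²; (x − 6.8)² + (y − 59.9)² = 83.71²; (x − 41.1)² + (y + 37.8)² = 113.08².
Subtracting pairs of circle equations eliminates x²+y² and gives linear equations (the radical axes):
-197.2 x − 114.8 y = 10788.39
-128.6 x − 310.2 y = 4492.47
Solving the 2×2 system: x ≈ -61.0, y ≈ 10.8 km.
Check against BDM (with the unrounded x, y): √((x − 105.4)²+(y − 117.3)²) = 197.56 ≈ 197.56 km. ✓

x ≈ -61.0 km, y ≈ 10.8 km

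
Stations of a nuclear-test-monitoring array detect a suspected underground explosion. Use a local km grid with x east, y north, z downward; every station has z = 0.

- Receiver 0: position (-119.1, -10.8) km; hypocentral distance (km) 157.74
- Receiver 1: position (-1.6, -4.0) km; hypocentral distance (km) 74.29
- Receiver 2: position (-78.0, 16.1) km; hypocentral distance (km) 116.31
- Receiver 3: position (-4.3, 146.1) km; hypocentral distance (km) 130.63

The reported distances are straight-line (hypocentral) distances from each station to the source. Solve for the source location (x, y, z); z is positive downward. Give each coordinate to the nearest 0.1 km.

Each station gives a sphere (x−x_i)² + (y−y_i)² + z² = d_i² (stations at z=0).
Subtracting the Receiver 0 sphere from Receiver 1 and Receiver 2: z² cancels, leaving linear equations in x and y:
235.0 x + 13.6 y = 5080.01
82.2 x + 53.8 y = 3395.65
Solving: x ≈ 19.707, y ≈ 33.006 km (keep extra digits for the depth step; rounded: 19.7, 33.0).
Then from the Receiver 0 sphere: z² = 157.74² − (x + 119.1)² − (y + 10.8)² with x = 19.707, y = 33.006, so z ≈ 60.791 ≈ 60.8 km.

x ≈ 19.7 km, y ≈ 33.0 km, depth ≈ 60.8 km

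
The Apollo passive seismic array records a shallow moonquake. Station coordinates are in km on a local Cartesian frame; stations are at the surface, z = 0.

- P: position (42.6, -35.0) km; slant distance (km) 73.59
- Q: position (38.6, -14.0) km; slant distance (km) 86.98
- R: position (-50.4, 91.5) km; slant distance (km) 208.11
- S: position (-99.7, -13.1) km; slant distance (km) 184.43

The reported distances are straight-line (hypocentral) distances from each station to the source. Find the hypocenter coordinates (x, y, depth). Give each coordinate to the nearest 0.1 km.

Each station gives a sphere (x−x_i)² + (y−y_i)² + z² = d_i² (stations at z=0).
Subtracting the P sphere from Q and R: z² cancels, leaving linear equations in x and y:
-8.0 x + 42.0 y = -3503.83
-186.0 x + 253.0 y = -30021.63
Solving: x ≈ 64.692, y ≈ -71.102 km (keep extra digits for the depth step; rounded: 64.7, -71.1).
Then from the P sphere: z² = 73.59² − (x − 42.6)² − (y + 35.0)² with x = 64.692, y = -71.102, so z ≈ 60.200 ≈ 60.2 km.

(64.7, -71.1, 60.2)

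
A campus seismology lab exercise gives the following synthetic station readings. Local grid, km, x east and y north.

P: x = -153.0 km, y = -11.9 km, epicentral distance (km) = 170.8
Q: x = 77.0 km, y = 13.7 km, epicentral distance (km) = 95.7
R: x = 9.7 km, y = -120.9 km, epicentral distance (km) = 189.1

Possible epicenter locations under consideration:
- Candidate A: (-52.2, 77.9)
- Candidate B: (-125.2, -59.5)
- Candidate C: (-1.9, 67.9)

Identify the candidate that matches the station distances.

Candidate C

For each candidate, compare |candidate − station| to the reported distance:
Candidate A: residuals P 35.8, Q 48.6, R 19.1 → max 48.6 km
Candidate B: residuals P 115.7, Q 119.3, R 40.9 → max 119.3 km
Candidate C: residuals P 0.1, Q 0.0, R 0.1 → max 0.1 km
Only Candidate C has all residuals ≈ 0.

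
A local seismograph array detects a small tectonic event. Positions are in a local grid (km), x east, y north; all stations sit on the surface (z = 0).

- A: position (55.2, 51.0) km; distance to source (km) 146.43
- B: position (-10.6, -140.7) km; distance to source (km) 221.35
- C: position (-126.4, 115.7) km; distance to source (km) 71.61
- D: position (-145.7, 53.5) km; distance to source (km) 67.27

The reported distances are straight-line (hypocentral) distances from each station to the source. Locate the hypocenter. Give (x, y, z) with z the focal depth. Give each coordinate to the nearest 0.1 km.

Each station gives a sphere (x−x_i)² + (y−y_i)² + z² = d_i² (stations at z=0).
Subtracting the A sphere from B and C: z² cancels, leaving linear equations in x and y:
-131.6 x − 383.4 y = -13293.27
-363.2 x + 129.4 y = 40029.16
Solving: x ≈ -87.196, y ≈ 64.602 km (keep extra digits for the depth step; rounded: -87.2, 64.6).
Then from the A sphere: z² = 146.43² − (x − 55.2)² − (y − 51.0)² with x = -87.196, y = 64.602, so z ≈ 31.307 ≈ 31.3 km.
Check against D (with the unrounded solution): distance 67.28 ≈ 67.27 km. ✓

x ≈ -87.2 km, y ≈ 64.6 km, depth ≈ 31.3 km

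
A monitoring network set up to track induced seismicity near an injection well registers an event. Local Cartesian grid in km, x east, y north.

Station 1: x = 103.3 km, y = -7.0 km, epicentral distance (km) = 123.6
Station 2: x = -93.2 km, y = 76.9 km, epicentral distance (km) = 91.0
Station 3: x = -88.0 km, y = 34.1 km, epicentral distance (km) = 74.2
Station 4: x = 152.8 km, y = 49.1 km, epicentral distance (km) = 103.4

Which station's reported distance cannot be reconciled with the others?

Station 4

Solve using three stations at a time. Using Station 1, Station 2, Station 3 (subtract circle equations pairwise → linear system) gives (x, y) ≈ (-13.8, 32.4).
Distances from that point to each station vs reported:
  Station 1: calculated 123.6 vs reported 123.6 → residual 0.0 km
  Station 2: calculated 91.0 vs reported 91.0 → residual 0.0 km
  Station 3: calculated 74.2 vs reported 74.2 → residual 0.0 km
  Station 4: calculated 167.5 vs reported 103.4 → residual 64.1 km
Station 1, Station 2, Station 3 are mutually consistent (residuals ≈ 0); Station 4 is off by 64.1 km.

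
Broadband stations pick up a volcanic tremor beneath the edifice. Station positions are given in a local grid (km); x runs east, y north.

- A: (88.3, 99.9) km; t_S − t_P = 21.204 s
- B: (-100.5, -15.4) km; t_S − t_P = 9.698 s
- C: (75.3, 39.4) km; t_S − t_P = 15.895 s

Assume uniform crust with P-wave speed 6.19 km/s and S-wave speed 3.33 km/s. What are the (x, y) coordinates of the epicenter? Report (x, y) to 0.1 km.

x ≈ -35.5 km, y ≈ 10.3 km

Distance from S−P lag: d = Δt · v_P v_S / (v_P − v_S) = Δt · (6.19·3.33)/(6.19−3.33) ≈ 7.2072·Δt.
So d_A = 152.82, d_B = 69.90, d_C = 114.56 km.
Circle about each station: (x − 88.3)² + (y − 99.9)² = 152.82²; (x + 100.5)² + (y + 15.4)² = 69.90²; (x − 75.3)² + (y − 39.4)² = 114.56².
Subtracting pairs of circle equations eliminates x²+y² and gives linear equations (the radical axes):
-377.6 x − 230.6 y = 11028.45
-26.0 x − 121.0 y = -324.49
Solving the 2×2 system: x ≈ -35.5, y ≈ 10.3 km.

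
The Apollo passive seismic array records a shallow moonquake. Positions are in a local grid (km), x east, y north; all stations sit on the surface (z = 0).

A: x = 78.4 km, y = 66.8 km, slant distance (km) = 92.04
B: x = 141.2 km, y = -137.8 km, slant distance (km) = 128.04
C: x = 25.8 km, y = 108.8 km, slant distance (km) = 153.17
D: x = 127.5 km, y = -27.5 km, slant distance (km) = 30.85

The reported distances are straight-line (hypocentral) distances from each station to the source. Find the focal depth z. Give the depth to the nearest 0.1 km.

23.9 km

Each station gives a sphere (x−x_i)² + (y−y_i)² + z² = d_i² (stations at z=0).
Subtracting the A sphere from B and C: z² cancels, leaving linear equations in x and y:
125.6 x − 409.2 y = 20394.60
-105.2 x + 84.0 y = -13095.41
Solving: x ≈ 112.178, y ≈ -15.408 km (keep extra digits for the depth step; rounded: 112.2, -15.4).
Then from the A sphere: z² = 92.04² − (x − 78.4)² − (y − 66.8)² with x = 112.178, y = -15.408, so z ≈ 23.922 ≈ 23.9 km.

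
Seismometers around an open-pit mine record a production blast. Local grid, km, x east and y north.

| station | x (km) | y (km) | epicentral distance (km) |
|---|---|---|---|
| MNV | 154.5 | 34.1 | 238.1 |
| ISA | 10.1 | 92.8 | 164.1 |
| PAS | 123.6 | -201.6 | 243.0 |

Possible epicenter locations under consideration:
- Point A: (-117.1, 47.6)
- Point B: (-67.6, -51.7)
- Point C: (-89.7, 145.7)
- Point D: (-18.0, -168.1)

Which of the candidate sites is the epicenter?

Point B

For each candidate, compare |candidate − station| to the reported distance:
Point A: residuals MNV 33.8, ISA 29.1, PAS 103.5 → max 103.5 km
Point B: residuals MNV 0.0, ISA 0.0, PAS 0.0 → max 0.0 km
Point C: residuals MNV 30.4, ISA 51.1, PAS 164.6 → max 164.6 km
Point D: residuals MNV 27.7, ISA 98.3, PAS 97.5 → max 98.3 km
Only Point B has all residuals ≈ 0.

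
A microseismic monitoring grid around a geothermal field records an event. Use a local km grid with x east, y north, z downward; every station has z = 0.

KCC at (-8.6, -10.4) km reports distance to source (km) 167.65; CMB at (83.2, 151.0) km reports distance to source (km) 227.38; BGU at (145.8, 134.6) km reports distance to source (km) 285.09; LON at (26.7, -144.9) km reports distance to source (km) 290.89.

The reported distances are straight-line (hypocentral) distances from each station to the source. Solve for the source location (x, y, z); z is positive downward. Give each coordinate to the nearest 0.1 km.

Each station gives a sphere (x−x_i)² + (y−y_i)² + z² = d_i² (stations at z=0).
Subtracting the KCC sphere from CMB and BGU: z² cancels, leaving linear equations in x and y:
183.6 x + 322.8 y = 5945.98
308.8 x + 290.0 y = -13977.11
Solving: x ≈ -134.294, y ≈ 94.803 km (keep extra digits for the depth step; rounded: -134.3, 94.8).
Then from the KCC sphere: z² = 167.65² − (x + 8.6)² − (y + 10.4)² with x = -134.294, y = 94.803, so z ≈ 35.212 ≈ 35.2 km.

(-134.3, 94.8, 35.2)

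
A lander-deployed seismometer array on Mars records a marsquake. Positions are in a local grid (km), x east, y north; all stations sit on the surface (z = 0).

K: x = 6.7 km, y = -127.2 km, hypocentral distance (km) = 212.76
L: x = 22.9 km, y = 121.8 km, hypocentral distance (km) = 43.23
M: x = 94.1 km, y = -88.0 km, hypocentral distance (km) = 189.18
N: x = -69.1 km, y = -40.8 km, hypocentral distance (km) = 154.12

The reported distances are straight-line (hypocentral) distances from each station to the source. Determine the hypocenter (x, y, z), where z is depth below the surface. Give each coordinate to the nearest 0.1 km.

x ≈ 18.6 km, y ≈ 84.2 km, depth ≈ 20.9 km

Each station gives a sphere (x−x_i)² + (y−y_i)² + z² = d_i² (stations at z=0).
Subtracting the K sphere from L and M: z² cancels, leaving linear equations in x and y:
32.4 x + 498.0 y = 42532.90
174.8 x + 78.4 y = 9851.83
Solving: x ≈ 18.597, y ≈ 84.198 km (keep extra digits for the depth step; rounded: 18.6, 84.2).
Then from the K sphere: z² = 212.76² − (x − 6.7)² − (y + 127.2)² with x = 18.597, y = 84.198, so z ≈ 20.885 ≈ 20.9 km.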